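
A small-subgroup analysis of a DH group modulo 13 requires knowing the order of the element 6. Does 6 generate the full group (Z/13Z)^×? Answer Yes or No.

Yes

φ(13) = 13 − 1 = 12 = 2^2 · 3.
An element g generates (Z/13Z)^× iff g^(12/q) ≢ 1 (mod 13) for each prime q ∈ {2, 3}.
6^6 ≡ 12 (mod 13)  [q = 2: ≢ 1 ✓]
6^4 ≡ 9 (mod 13)  [q = 3: ≢ 1 ✓]
Every test exponent gives a nontrivial residue, hence 6 generates the full group.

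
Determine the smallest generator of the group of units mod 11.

2

φ(11) = 11 − 1 = 10 = 2 · 5.
g is a primitive root iff g^(10/q) ≢ 1 (mod 11) for each prime q ∈ {2, 5}.
g = 2: 2^5 ≡ 10; 2^2 ≡ 4 — none is 1, so 2 is a primitive root.
Hence the least primitive root of 11 is 2.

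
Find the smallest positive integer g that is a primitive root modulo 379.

φ(379) = 379 − 1 = 378 = 2 · 3^3 · 7.
g is a primitive root iff g^(378/q) ≢ 1 (mod 379) for each prime q ∈ {2, 3, 7}.
g = 2: 2^189 ≡ 378; 2^126 ≡ 327; 2^54 ≡ 125 — none is 1, so 2 is a primitive root.
So 2 is the smallest generator of (Z/379Z)^×.

2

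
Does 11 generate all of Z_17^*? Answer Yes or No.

Yes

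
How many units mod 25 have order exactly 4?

2

φ(25) = φ(5^2) = 5·(5−1) = 20 = 2^2 · 5.
(Z/25Z)^× is cyclic (|G| = 20); a cyclic group of order m has exactly φ(d) elements of each order d | m, and none otherwise.
4 = 2^2 divides 20, and φ(4) = 2.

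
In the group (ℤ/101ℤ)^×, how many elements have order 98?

φ(101) = 101 − 1 = 100 = 2^2 · 5^2.
Since (Z/101Z)^× is cyclic of order 100, the number of elements of order d is φ(d) when d | 100 and 0 otherwise.
Since 98 ∤ 100, the count is 0.

0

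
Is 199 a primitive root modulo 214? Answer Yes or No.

No

φ(214) = φ(2)·φ(107) = 1·106 = 106 = 2 · 53.
An element g generates (Z/214Z)^× iff g^(106/q) ≢ 1 (mod 214) for each prime q ∈ {2, 53}.
199^53 ≡ 1 (mod 214)  [q = 2: ≡ 1 ✗]
199^2 ≡ 11 (mod 214)  [q = 53: ≢ 1 ✓]
The check at q = 2 fails, so 199 generates a proper subgroup.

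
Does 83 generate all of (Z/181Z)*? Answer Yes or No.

Yes

φ(181) = 181 − 1 = 180 = 2^2 · 3^2 · 5.
Test 83^(180/q) mod 181 for each prime factor q of 180:
83^90 ≡ 180 (mod 181)  [q = 2: ≢ 1 ✓]
83^60 ≡ 48 (mod 181)  [q = 3: ≢ 1 ✓]
83^36 ≡ 59 (mod 181)  [q = 5: ≢ 1 ✓]
All checks pass, so 83 has order 180 and is a primitive root modulo 181.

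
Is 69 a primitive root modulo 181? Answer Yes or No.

Yes

φ(181) = 181 − 1 = 180 = 2^2 · 3^2 · 5.
69 is a primitive root mod 181 iff 69^(φ(181)/q) ≢ 1 for every prime q | φ(181), i.e. q ∈ {2, 3, 5}.
69^90 ≡ 180 (mod 181)  [q = 2: ≢ 1 ✓]
69^60 ≡ 48 (mod 181)  [q = 3: ≢ 1 ✓]
69^36 ≡ 135 (mod 181)  [q = 5: ≢ 1 ✓]
Every test exponent gives a nontrivial residue, hence 69 generates the full group.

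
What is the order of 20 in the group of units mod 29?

ord(20) | φ(29) = 29 − 1 = 28 = 2^2 · 7.
Divisors of 28: 1, 2, 4, 7, 14, 28.
Test each divisor d:
20^1 ≡ 20
20^2 ≡ 23
20^4 ≡ 7
20^7 ≡ 1
Hence ord(20) = 7.

7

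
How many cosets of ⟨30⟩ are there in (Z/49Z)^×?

By Lagrange's theorem, ord_49(30) divides φ(49) = φ(7^2) = 7·(7−1) = 42 = 2 · 3 · 7.
Divisors of 42: 1, 2, 3, 6, 7, 14, 21, 42.
Evaluate successive powers at the divisors of 42:
30^1 ≡ 30
30^2 ≡ 18
30^3 ≡ 1
Thus |⟨30⟩| = ord(30) = 3.
The index is φ(49) / ord(30) = 42 / 3 = 14.

14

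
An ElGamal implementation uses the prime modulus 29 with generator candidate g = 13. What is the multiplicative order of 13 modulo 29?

14

Since 13 ∈ (Z/29Z)^×, its order divides φ(29) = 29 − 1 = 28 = 2^2 · 7.
Divisors of 28: 1, 2, 4, 7, 14, 28.
Test each divisor d:
13^1 ≡ 13 (mod 29)
13^2 ≡ 24 (mod 29)
13^4 ≡ 25 (mod 29)
13^7 ≡ 28 (mod 29)
13^14 ≡ 1 (mod 29) ✓
So ord_29(13) = 14.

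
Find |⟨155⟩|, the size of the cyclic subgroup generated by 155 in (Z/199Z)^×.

By Lagrange's theorem, ord_199(155) divides φ(199) = 199 − 1 = 198 = 2 · 3^2 · 11.
Divisors of 198: 1, 2, 3, 6, 9, 11, 18, 22, 33, 66, 99, 198.
Check 155^d mod 199 for each divisor in increasing order:
155^1 ≡ 155
155^2 ≡ 145
155^3 ≡ 187
155^6 ≡ 144
155^9 ≡ 63
155^11 ≡ 180
155^18 ≡ 188
155^22 ≡ 162
155^33 ≡ 106
155^66 ≡ 92
155^99 ≡ 1
Therefore the multiplicative order of 155 modulo 199 is 99.

99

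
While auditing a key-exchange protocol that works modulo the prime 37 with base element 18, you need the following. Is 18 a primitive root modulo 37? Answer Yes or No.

Yes

φ(37) = 37 − 1 = 36 = 2^2 · 3^2.
Test 18^(36/q) mod 37 for each prime factor q of 36:
18^18 ≡ 36 (mod 37)  [q = 2: ≢ 1 ✓]
18^12 ≡ 10 (mod 37)  [q = 3: ≢ 1 ✓]
Every test exponent gives a nontrivial residue, hence 18 generates the full group.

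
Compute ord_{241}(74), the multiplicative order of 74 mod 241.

240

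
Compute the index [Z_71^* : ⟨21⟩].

ord(21) | φ(71) = 71 − 1 = 70 = 2 · 5 · 7.
Divisors of 70: 1, 2, 5, 7, 10, 14, 35, 70.
Test each divisor d:
21^1 ≡ 21 (mod 71)
21^2 ≡ 15 (mod 71)
21^5 ≡ 39 (mod 71)
21^7 ≡ 17 (mod 71)
21^10 ≡ 30 (mod 71)
21^14 ≡ 5 (mod 71)
21^35 ≡ 70 (mod 71)
21^70 ≡ 1 (mod 71) ✓
So ord_71(21) = 70, hence |⟨21⟩| = 70.
Index = |(Z/71Z)^×| / |⟨21⟩| = 70 / 70 = 1.

1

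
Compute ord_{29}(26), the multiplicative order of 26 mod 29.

28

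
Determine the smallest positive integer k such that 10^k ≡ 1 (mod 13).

By Lagrange's theorem, ord_13(10) divides φ(13) = 13 − 1 = 12 = 2^2 · 3.
Divisors of 12: 1, 2, 3, 4, 6, 12.
Evaluate successive powers at the divisors of 12:
10^1 ≡ 10 (mod 13)
10^2 ≡ 9 (mod 13)
10^3 ≡ 12 (mod 13)
10^4 ≡ 3 (mod 13)
10^6 ≡ 1 (mod 13) ✓
Therefore the multiplicative order of 10 modulo 13 is 6.

6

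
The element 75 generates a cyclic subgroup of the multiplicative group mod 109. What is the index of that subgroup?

12

Since 75 ∈ (Z/109Z)^×, its order divides φ(109) = 109 − 1 = 108 = 2^2 · 3^3.
Divisors of 108: 1, 2, 3, 4, 6, 9, 12, 18, 27, 36, 54, 108.
Compute 75^d (mod 109) for the divisors d until we hit 1:
75^1 ≡ 75 (mod 109)
75^2 ≡ 66 (mod 109)
75^3 ≡ 45 (mod 109)
75^4 ≡ 105 (mod 109)
75^6 ≡ 63 (mod 109)
75^9 ≡ 1 (mod 109) ✓
The order of 75 is 9, so the subgroup it generates has 9 elements.
Index = |(Z/109Z)^×| / |⟨75⟩| = 108 / 9 = 12.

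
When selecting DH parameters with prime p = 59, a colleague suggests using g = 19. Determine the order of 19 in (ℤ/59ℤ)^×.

By Lagrange's theorem, ord_59(19) divides φ(59) = 59 − 1 = 58 = 2 · 29.
Divisors of 58: 1, 2, 29, 58.
Evaluate successive powers at the divisors of 58:
19^1 ≡ 19 (mod 59)
19^2 ≡ 7 (mod 59)
19^29 ≡ 1 (mod 59) ✓
Hence ord(19) = 29.

29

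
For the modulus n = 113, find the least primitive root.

3

φ(113) = 113 − 1 = 112 = 2^4 · 7.
g is a primitive root iff g^(112/q) ≢ 1 (mod 113) for each prime q ∈ {2, 7}.
g = 2: 2^56 ≡ 1 — hits 1, so not a primitive root.
g = 3: 3^56 ≡ 112; 3^16 ≡ 49 — none is 1, so 3 is a primitive root.
So 3 is the smallest generator of (Z/113Z)^×.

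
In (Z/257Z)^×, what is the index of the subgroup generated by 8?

Since 8 ∈ (Z/257Z)^×, its order divides φ(257) = 257 − 1 = 256 = 2^8.
Divisors of 256: 1, 2, 4, 8, 16, 32, 64, 128, 256.
Evaluate successive powers at the divisors of 256:
8^1 ≡ 8 (mod 257)
8^2 ≡ 64 (mod 257)
8^4 ≡ 241 (mod 257)
8^8 ≡ 256 (mod 257)
8^16 ≡ 1 (mod 257) ✓
The order of 8 is 16, so the subgroup it generates has 16 elements.
[(Z/257Z)^× : ⟨8⟩] = 256/16 = 16.

16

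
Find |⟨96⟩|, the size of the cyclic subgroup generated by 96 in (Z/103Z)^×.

102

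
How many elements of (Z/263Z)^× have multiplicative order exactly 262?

130

φ(263) = 263 − 1 = 262 = 2 · 131.
(Z/263Z)^× is cyclic (|G| = 262); a cyclic group of order m has exactly φ(d) elements of each order d | m, and none otherwise.
262 = 2 · 131 divides 262, and φ(262) = 130.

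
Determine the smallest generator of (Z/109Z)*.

6

φ(109) = 109 − 1 = 108 = 2^2 · 3^3.
Test candidates g = 2, 3, … against the prime factors q ∈ {2, 3} of φ(109): g is a generator iff g^(108/q) ≢ 1 for every such q.
g = 2: 2^54 ≡ 108; 2^36 ≡ 1 — hits 1, so not a primitive root.
g = 3: 3^54 ≡ 1 — hits 1, so not a primitive root.
g = 4: 4^54 ≡ 1 — hits 1, so not a primitive root.
g = 5: 5^54 ≡ 1 — hits 1, so not a primitive root.
g = 6: 6^54 ≡ 108; 6^36 ≡ 63 — none is 1, so 6 is a primitive root.
The smallest primitive root modulo 109 is 6.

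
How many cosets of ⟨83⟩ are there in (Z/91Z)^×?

Since 83 ∈ (Z/91Z)^×, its order divides φ(91) = φ(7·13) = (7−1)·(13−1) = 6·12 = 72 = 2^3 · 3^2.
Divisors of 72: 1, 2, 3, 4, 6, 8, 9, 12, 18, 24, 36, 72.
Test each divisor d:
83^1 ≡ 83 (mod 91)
83^2 ≡ 64 (mod 91)
83^3 ≡ 34 (mod 91)
83^4 ≡ 1 (mod 91) ✓
Thus |⟨83⟩| = ord(83) = 4.
The index is φ(91) / ord(83) = 72 / 4 = 18.

18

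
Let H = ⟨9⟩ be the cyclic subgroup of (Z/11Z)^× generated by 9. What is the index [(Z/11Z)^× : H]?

2

The order of 9 must divide φ(11) = 11 − 1 = 10 = 2 · 5.
Divisors of 10: 1, 2, 5, 10.
Compute 9^d (mod 11) for the divisors d until we hit 1:
9^1 ≡ 9
9^2 ≡ 4
9^5 ≡ 1
Thus |⟨9⟩| = ord(9) = 5.
Index = |(Z/11Z)^×| / |⟨9⟩| = 10 / 5 = 2.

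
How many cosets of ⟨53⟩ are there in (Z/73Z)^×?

1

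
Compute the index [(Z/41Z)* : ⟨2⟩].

By Lagrange's theorem, ord_41(2) divides φ(41) = 41 − 1 = 40 = 2^3 · 5.
Divisors of 40: 1, 2, 4, 5, 8, 10, 20, 40.
Compute 2^d (mod 41) for the divisors d until we hit 1:
2^1 ≡ 2 (mod 41)
2^2 ≡ 4 (mod 41)
2^4 ≡ 16 (mod 41)
2^5 ≡ 32 (mod 41)
2^8 ≡ 10 (mod 41)
2^10 ≡ 40 (mod 41)
2^20 ≡ 1 (mod 41) ✓
The order of 2 is 20, so the subgroup it generates has 20 elements.
The index is φ(41) / ord(2) = 40 / 20 = 2.

2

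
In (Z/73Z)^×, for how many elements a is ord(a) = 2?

1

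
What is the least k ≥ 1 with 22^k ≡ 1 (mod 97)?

4

By Lagrange's theorem, ord_97(22) divides φ(97) = 97 − 1 = 96 = 2^5 · 3.
Divisors of 96: 1, 2, 3, 4, 6, 8, 12, 16, 24, 32, 48, 96.
Check 22^d mod 97 for each divisor in increasing order:
22^1 ≡ 22
22^2 ≡ 96
22^3 ≡ 75
22^4 ≡ 1
Therefore the multiplicative order of 22 modulo 97 is 4.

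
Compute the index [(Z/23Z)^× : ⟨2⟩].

2

ord(2) | φ(23) = 23 − 1 = 22 = 2 · 11.
Divisors of 22: 1, 2, 11, 22.
Test each divisor d:
2^1 ≡ 2 (mod 23)
2^2 ≡ 4 (mod 23)
2^11 ≡ 1 (mod 23) ✓
So ord_23(2) = 11, hence |⟨2⟩| = 11.
The index is φ(23) / ord(2) = 22 / 11 = 2.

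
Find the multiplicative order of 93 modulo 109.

Since 93 ∈ (Z/109Z)^×, its order divides φ(109) = 109 − 1 = 108 = 2^2 · 3^3.
Divisors of 108: 1, 2, 3, 4, 6, 9, 12, 18, 27, 36, 54, 108.
Evaluate successive powers at the divisors of 108:
93^1 ≡ 93 (mod 109)
93^2 ≡ 38 (mod 109)
93^3 ≡ 46 (mod 109)
93^4 ≡ 27 (mod 109)
93^6 ≡ 45 (mod 109)
93^9 ≡ 108 (mod 109)
93^12 ≡ 63 (mod 109)
93^18 ≡ 1 (mod 109) ✓
Hence ord(93) = 18.

18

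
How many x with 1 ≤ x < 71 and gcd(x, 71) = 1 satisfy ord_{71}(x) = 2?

1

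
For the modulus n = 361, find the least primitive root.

φ(361) = φ(19^2) = 19·(19−1) = 342 = 2 · 3^2 · 19.
Test candidates g = 2, 3, … against the prime factors q ∈ {2, 3, 19} of φ(361): g is a generator iff g^(342/q) ≢ 1 for every such q.
g = 2: 2^171 ≡ 360; 2^114 ≡ 292; 2^18 ≡ 58 — none is 1, so 2 is a primitive root.
Hence the least primitive root of 361 is 2.

2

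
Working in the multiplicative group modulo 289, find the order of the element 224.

The order of 224 must divide φ(289) = φ(17^2) = 17·(17−1) = 272 = 2^4 · 17.
Divisors of 272: 1, 2, 4, 8, 16, 17, 34, 68, 136, 272.
Compute 224^d (mod 289) for the divisors d until we hit 1:
224^1 ≡ 224 (mod 289)
224^2 ≡ 179 (mod 289)
224^4 ≡ 251 (mod 289)
224^8 ≡ 288 (mod 289)
224^16 ≡ 1 (mod 289) ✓
The smallest such exponent is 16, so the order of 224 is 16.

16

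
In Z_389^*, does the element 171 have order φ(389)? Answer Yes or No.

No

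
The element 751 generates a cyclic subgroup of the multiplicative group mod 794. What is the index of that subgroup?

By Lagrange's theorem, ord_794(751) divides φ(794) = φ(2)·φ(397) = 1·396 = 396 = 2^2 · 3^2 · 11.
Divisors of 396: 1, 2, 3, 4, 6, 9, 11, 12, 18, 22, 33, 36, 44, 66, 99, 132, 198, 396.
Compute 751^d (mod 794) for the divisors d until we hit 1:
751^1 ≡ 751 (mod 794)
751^2 ≡ 261 (mod 794)
751^3 ≡ 687 (mod 794)
751^4 ≡ 631 (mod 794)
751^6 ≡ 333 (mod 794)
751^9 ≡ 99 (mod 794)
751^11 ≡ 431 (mod 794)
751^12 ≡ 523 (mod 794)
751^18 ≡ 273 (mod 794)
751^22 ≡ 759 (mod 794)
751^33 ≡ 1 (mod 794) ✓
So ord_794(751) = 33, hence |⟨751⟩| = 33.
[(Z/794Z)^× : ⟨751⟩] = 396/33 = 12.

12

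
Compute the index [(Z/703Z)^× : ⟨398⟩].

36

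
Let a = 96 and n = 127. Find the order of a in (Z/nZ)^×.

The order of 96 must divide φ(127) = 127 − 1 = 126 = 2 · 3^2 · 7.
Divisors of 126: 1, 2, 3, 6, 7, 9, 14, 18, 21, 42, 63, 126.
Compute 96^d (mod 127) for the divisors d until we hit 1:
96^1 ≡ 96 (mod 127)
96^2 ≡ 72 (mod 127)
96^3 ≡ 54 (mod 127)
96^6 ≡ 122 (mod 127)
96^7 ≡ 28 (mod 127)
96^9 ≡ 111 (mod 127)
96^14 ≡ 22 (mod 127)
96^18 ≡ 2 (mod 127)
96^21 ≡ 108 (mod 127)
96^42 ≡ 107 (mod 127)
96^63 ≡ 126 (mod 127)
96^126 ≡ 1 (mod 127) ✓
The smallest such exponent is 126, so the order of 96 is 126.

126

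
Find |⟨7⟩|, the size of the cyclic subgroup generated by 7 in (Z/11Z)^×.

10

ord(7) | φ(11) = 11 − 1 = 10 = 2 · 5.
Divisors of 10: 1, 2, 5, 10.
Compute 7^d (mod 11) for the divisors d until we hit 1:
7^1 ≡ 7 (mod 11)
7^2 ≡ 5 (mod 11)
7^5 ≡ 10 (mod 11)
7^10 ≡ 1 (mod 11) ✓
So ord_11(7) = 10.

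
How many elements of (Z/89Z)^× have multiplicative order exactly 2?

φ(89) = 89 − 1 = 88 = 2^3 · 11.
(Z/89Z)^× is cyclic (|G| = 88); a cyclic group of order m has exactly φ(d) elements of each order d | m, and none otherwise.
2 | 88, and φ(2) = 2 − 1 = 1.

1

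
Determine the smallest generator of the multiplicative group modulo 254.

3

φ(254) = φ(2)·φ(127) = 1·126 = 126 = 2 · 3^2 · 7.
g is a primitive root iff g^(126/q) ≢ 1 (mod 254) for each prime q ∈ {2, 3, 7}.
g = 2: gcd(2, 254) = 2 > 1, not a unit — skip.
g = 3: 3^63 ≡ 253; 3^42 ≡ 107; 3^18 ≡ 131 — none is 1, so 3 is a primitive root.
The smallest primitive root modulo 254 is 3.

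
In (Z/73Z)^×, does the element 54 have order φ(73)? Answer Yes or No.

No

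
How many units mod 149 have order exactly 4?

2

φ(149) = 149 − 1 = 148 = 2^2 · 37.
In a cyclic group of order 148, there are φ(d) elements of order d for each divisor d of 148, and zero for non-divisors.
4 = 2^2 divides 148, and φ(4) = 2.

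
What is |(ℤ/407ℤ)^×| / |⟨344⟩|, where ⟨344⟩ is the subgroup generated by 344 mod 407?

ord(344) | φ(407) = φ(11·37) = (11−1)·(37−1) = 10·36 = 360 = 2^3 · 3^2 · 5.
Divisors of 360: 1, 2, 3, 4, 5, 6, 8, 9, 10, 12, 15, 18, 20, 24, 30, 36, 40, 45, 60, 72, 90, 120, 180, 360.
Compute 344^d (mod 407) for the divisors d until we hit 1:
344^1 ≡ 344
344^2 ≡ 306
344^3 ≡ 258
344^4 ≡ 26
344^5 ≡ 397
344^6 ≡ 223
344^8 ≡ 269
344^9 ≡ 147
344^10 ≡ 100
344^12 ≡ 75
344^15 ≡ 221
344^18 ≡ 38
344^20 ≡ 232
344^24 ≡ 334
344^30 ≡ 1
So ord_407(344) = 30, hence |⟨344⟩| = 30.
[(Z/407Z)^× : ⟨344⟩] = 360/30 = 12.

12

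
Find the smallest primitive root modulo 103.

5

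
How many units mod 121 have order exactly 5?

φ(121) = φ(11^2) = 11·(11−1) = 110 = 2 · 5 · 11.
(Z/121Z)^× is cyclic (|G| = 110); a cyclic group of order m has exactly φ(d) elements of each order d | m, and none otherwise.
5 | 110, and φ(5) = 5 − 1 = 4.

4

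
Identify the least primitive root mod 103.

φ(103) = 103 − 1 = 102 = 2 · 3 · 17.
g is a primitive root iff g^(102/q) ≢ 1 (mod 103) for each prime q ∈ {2, 3, 17}.
g = 2: 2^51 ≡ 1 — hits 1, so not a primitive root.
g = 3: 3^51 ≡ 102; 3^34 ≡ 1 — hits 1, so not a primitive root.
g = 4: 4^51 ≡ 1 — hits 1, so not a primitive root.
g = 5: 5^51 ≡ 102; 5^34 ≡ 56; 5^6 ≡ 72 — none is 1, so 5 is a primitive root.
Hence the least primitive root of 103 is 5.

5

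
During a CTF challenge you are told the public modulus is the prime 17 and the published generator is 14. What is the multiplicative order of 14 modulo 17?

ord(14) | φ(17) = 17 − 1 = 16 = 2^4.
Divisors of 16: 1, 2, 4, 8, 16.
Evaluate successive powers at the divisors of 16:
14^1 ≡ 14 (mod 17)
14^2 ≡ 9 (mod 17)
14^4 ≡ 13 (mod 17)
14^8 ≡ 16 (mod 17)
14^16 ≡ 1 (mod 17) ✓
So ord_17(14) = 16.

16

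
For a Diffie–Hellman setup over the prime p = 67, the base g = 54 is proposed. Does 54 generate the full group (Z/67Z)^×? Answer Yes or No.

No

φ(67) = 67 − 1 = 66 = 2 · 3 · 11.
Test 54^(66/q) mod 67 for each prime factor q of 66:
54^33 ≡ 1 (mod 67)  [q = 2: ≡ 1 ✗]
54^22 ≡ 37 (mod 67)  [q = 3: ≢ 1 ✓]
54^6 ≡ 62 (mod 67)  [q = 11: ≢ 1 ✓]
Since 54^33 ≡ 1, the order of 54 divides 33 < 66, so 54 is not a primitive root.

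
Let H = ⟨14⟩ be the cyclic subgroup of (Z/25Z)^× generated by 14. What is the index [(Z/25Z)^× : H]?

2

By Lagrange's theorem, ord_25(14) divides φ(25) = φ(5^2) = 5·(5−1) = 20 = 2^2 · 5.
Divisors of 20: 1, 2, 4, 5, 10, 20.
Evaluate successive powers at the divisors of 20:
14^1 ≡ 14
14^2 ≡ 21
14^4 ≡ 16
14^5 ≡ 24
14^10 ≡ 1
Thus |⟨14⟩| = ord(14) = 10.
Index = |(Z/25Z)^×| / |⟨14⟩| = 20 / 10 = 2.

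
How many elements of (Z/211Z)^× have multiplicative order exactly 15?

8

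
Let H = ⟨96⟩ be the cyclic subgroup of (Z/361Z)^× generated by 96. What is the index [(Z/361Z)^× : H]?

18

By Lagrange's theorem, ord_361(96) divides φ(361) = φ(19^2) = 19·(19−1) = 342 = 2 · 3^2 · 19.
Divisors of 342: 1, 2, 3, 6, 9, 18, 19, 38, 57, 114, 171, 342.
Check 96^d mod 361 for each divisor in increasing order:
96^1 ≡ 96 (mod 361)
96^2 ≡ 191 (mod 361)
96^3 ≡ 286 (mod 361)
96^6 ≡ 210 (mod 361)
96^9 ≡ 134 (mod 361)
96^18 ≡ 267 (mod 361)
96^19 ≡ 1 (mod 361) ✓
Thus |⟨96⟩| = ord(96) = 19.
Index = |(Z/361Z)^×| / |⟨96⟩| = 342 / 19 = 18.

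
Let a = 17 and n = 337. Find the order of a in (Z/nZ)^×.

112

ord(17) | φ(337) = 337 − 1 = 336 = 2^4 · 3 · 7.
Divisors of 336: 1, 2, 3, 4, 6, 7, 8, 12, 14, 16, 21, 24, 28, 42, 48, 56, 84, 112, 168, 336.
Compute 17^d (mod 337) for the divisors d until we hit 1:
17^1 ≡ 17 (mod 337)
17^2 ≡ 289 (mod 337)
17^3 ≡ 195 (mod 337)
17^4 ≡ 282 (mod 337)
17^6 ≡ 281 (mod 337)
17^7 ≡ 59 (mod 337)
17^8 ≡ 329 (mod 337)
17^12 ≡ 103 (mod 337)
17^14 ≡ 111 (mod 337)
17^16 ≡ 64 (mod 337)
17^21 ≡ 146 (mod 337)
17^24 ≡ 162 (mod 337)
17^28 ≡ 189 (mod 337)
17^42 ≡ 85 (mod 337)
17^48 ≡ 295 (mod 337)
17^56 ≡ 336 (mod 337)
17^84 ≡ 148 (mod 337)
17^112 ≡ 1 (mod 337) ✓
So ord_337(17) = 112.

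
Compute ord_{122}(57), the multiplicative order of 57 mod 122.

15

By Lagrange's theorem, ord_122(57) divides φ(122) = φ(2)·φ(61) = 1·60 = 60 = 2^2 · 3 · 5.
Divisors of 60: 1, 2, 3, 4, 5, 6, 10, 12, 15, 20, 30, 60.
Compute 57^d (mod 122) for the divisors d until we hit 1:
57^1 ≡ 57
57^2 ≡ 77
57^3 ≡ 119
57^4 ≡ 73
57^5 ≡ 13
57^6 ≡ 9
57^10 ≡ 47
57^12 ≡ 81
57^15 ≡ 1
The smallest such exponent is 15, so the order of 57 is 15.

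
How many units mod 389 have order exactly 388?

192

φ(389) = 389 − 1 = 388 = 2^2 · 97.
Since (Z/389Z)^× is cyclic of order 388, the number of elements of order d is φ(d) when d | 388 and 0 otherwise.
388 = 2^2 · 97 divides 388, and φ(388) = 192.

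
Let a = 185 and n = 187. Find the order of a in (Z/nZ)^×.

40

ord(185) | φ(187) = φ(11·17) = (11−1)·(17−1) = 10·16 = 160 = 2^5 · 5.
Divisors of 160: 1, 2, 4, 5, 8, 10, 16, 20, 32, 40, 80, 160.
Check 185^d mod 187 for each divisor in increasing order:
185^1 ≡ 185 (mod 187)
185^2 ≡ 4 (mod 187)
185^4 ≡ 16 (mod 187)
185^5 ≡ 155 (mod 187)
185^8 ≡ 69 (mod 187)
185^10 ≡ 89 (mod 187)
185^16 ≡ 86 (mod 187)
185^20 ≡ 67 (mod 187)
185^32 ≡ 103 (mod 187)
185^40 ≡ 1 (mod 187) ✓
Hence ord(185) = 40.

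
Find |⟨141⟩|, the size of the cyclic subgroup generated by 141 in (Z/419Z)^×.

209

The order of 141 must divide φ(419) = 419 − 1 = 418 = 2 · 11 · 19.
Divisors of 418: 1, 2, 11, 19, 22, 38, 209, 418.
Test each divisor d:
141^1 ≡ 141 (mod 419)
141^2 ≡ 188 (mod 419)
141^11 ≡ 306 (mod 419)
141^19 ≡ 300 (mod 419)
141^22 ≡ 199 (mod 419)
141^38 ≡ 334 (mod 419)
141^209 ≡ 1 (mod 419) ✓
Therefore the multiplicative order of 141 modulo 419 is 209.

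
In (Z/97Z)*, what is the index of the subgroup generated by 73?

4

ord(73) | φ(97) = 97 − 1 = 96 = 2^5 · 3.
Divisors of 96: 1, 2, 3, 4, 6, 8, 12, 16, 24, 32, 48, 96.
Check 73^d mod 97 for each divisor in increasing order:
73^1 ≡ 73 (mod 97)
73^2 ≡ 91 (mod 97)
73^3 ≡ 47 (mod 97)
73^4 ≡ 36 (mod 97)
73^6 ≡ 75 (mod 97)
73^8 ≡ 35 (mod 97)
73^12 ≡ 96 (mod 97)
73^16 ≡ 61 (mod 97)
73^24 ≡ 1 (mod 97) ✓
The order of 73 is 24, so the subgroup it generates has 24 elements.
[(Z/97Z)^× : ⟨73⟩] = 96/24 = 4.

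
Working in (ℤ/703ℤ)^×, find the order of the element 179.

12

By Lagrange's theorem, ord_703(179) divides φ(703) = φ(19·37) = (19−1)·(37−1) = 18·36 = 648 = 2^3 · 3^4.
Divisors of 648: 1, 2, 3, 4, 6, 8, 9, 12, 18, 24, 27, 36, 54, 72, 81, 108, 162, 216, 324, 648.
Compute 179^d (mod 703) for the divisors d until we hit 1:
179^1 ≡ 179 (mod 703)
179^2 ≡ 406 (mod 703)
179^3 ≡ 265 (mod 703)
179^4 ≡ 334 (mod 703)
179^6 ≡ 628 (mod 703)
179^8 ≡ 482 (mod 703)
179^9 ≡ 512 (mod 703)
179^12 ≡ 1 (mod 703) ✓
Therefore the multiplicative order of 179 modulo 703 is 12.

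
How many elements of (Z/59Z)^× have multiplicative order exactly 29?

28

φ(59) = 59 − 1 = 58 = 2 · 29.
Since (Z/59Z)^× is cyclic of order 58, the number of elements of order d is φ(d) when d | 58 and 0 otherwise.
29 | 58, and φ(29) = 29 − 1 = 28.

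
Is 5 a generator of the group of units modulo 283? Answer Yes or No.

φ(283) = 283 − 1 = 282 = 2 · 3 · 47.
It suffices to check that the order of 5 is not a proper divisor of 282: compute 5^(282/q) for q ∈ {2, 3, 47}.
5^141 ≡ 282 (mod 283)  [q = 2: ≢ 1 ✓]
5^94 ≡ 44 (mod 283)  [q = 3: ≢ 1 ✓]
5^6 ≡ 60 (mod 283)  [q = 47: ≢ 1 ✓]
None equal 1, so ord_283(5) = 282: 5 is a primitive root.

Yes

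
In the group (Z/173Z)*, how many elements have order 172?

φ(173) = 173 − 1 = 172 = 2^2 · 43.
Since (Z/173Z)^× is cyclic of order 172, the number of elements of order d is φ(d) when d | 172 and 0 otherwise.
172 = 2^2 · 43 divides 172, and φ(172) = 84.

84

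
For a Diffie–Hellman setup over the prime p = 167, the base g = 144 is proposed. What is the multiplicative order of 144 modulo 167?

83

ord(144) | φ(167) = 167 − 1 = 166 = 2 · 83.
Divisors of 166: 1, 2, 83, 166.
Compute 144^d (mod 167) for the divisors d until we hit 1:
144^1 ≡ 144
144^2 ≡ 28
144^83 ≡ 1
So ord_167(144) = 83.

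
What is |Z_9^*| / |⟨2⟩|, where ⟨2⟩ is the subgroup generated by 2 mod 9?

1

The order of 2 must divide φ(9) = φ(3^2) = 3·(3−1) = 6 = 2 · 3.
Divisors of 6: 1, 2, 3, 6.
Evaluate successive powers at the divisors of 6:
2^1 ≡ 2
2^2 ≡ 4
2^3 ≡ 8
2^6 ≡ 1
Thus |⟨2⟩| = ord(2) = 6.
[(Z/9Z)^× : ⟨2⟩] = 6/6 = 1.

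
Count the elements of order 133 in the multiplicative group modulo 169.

φ(169) = φ(13^2) = 13·(13−1) = 156 = 2^2 · 3 · 13.
(Z/169Z)^× is cyclic (|G| = 156); a cyclic group of order m has exactly φ(d) elements of each order d | m, and none otherwise.
Here 156 is not a multiple of 133, so there are no elements of order 133.

0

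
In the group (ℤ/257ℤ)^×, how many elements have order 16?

8

φ(257) = 257 − 1 = 256 = 2^8.
Since (Z/257Z)^× is cyclic of order 256, the number of elements of order d is φ(d) when d | 256 and 0 otherwise.
16 = 2^4 divides 256, and φ(16) = 8.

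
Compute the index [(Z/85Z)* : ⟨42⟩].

The order of 42 must divide φ(85) = φ(5·17) = (5−1)·(17−1) = 4·16 = 64 = 2^6.
Divisors of 64: 1, 2, 4, 8, 16, 32, 64.
Check 42^d mod 85 for each divisor in increasing order:
42^1 ≡ 42
42^2 ≡ 64
42^4 ≡ 16
42^8 ≡ 1
Thus |⟨42⟩| = ord(42) = 8.
[(Z/85Z)^× : ⟨42⟩] = 64/8 = 8.

8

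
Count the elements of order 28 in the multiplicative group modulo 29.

12

φ(29) = 29 − 1 = 28 = 2^2 · 7.
In a cyclic group of order 28, there are φ(d) elements of order d for each divisor d of 28, and zero for non-divisors.
28 = 2^2 · 7 divides 28, and φ(28) = 12.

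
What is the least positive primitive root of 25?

2

φ(25) = φ(5^2) = 5·(5−1) = 20 = 2^2 · 5.
Test candidates g = 2, 3, … against the prime factors q ∈ {2, 5} of φ(25): g is a generator iff g^(20/q) ≢ 1 for every such q.
g = 2: 2^10 ≡ 24; 2^4 ≡ 16 — none is 1, so 2 is a primitive root.
The smallest primitive root modulo 25 is 2.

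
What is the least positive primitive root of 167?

5

φ(167) = 167 − 1 = 166 = 2 · 83.
Test candidates g = 2, 3, … against the prime factors q ∈ {2, 83} of φ(167): g is a generator iff g^(166/q) ≢ 1 for every such q.
g = 2: 2^83 ≡ 1 — hits 1, so not a primitive root.
g = 3: 3^83 ≡ 1 — hits 1, so not a primitive root.
g = 4: 4^83 ≡ 1 — hits 1, so not a primitive root.
g = 5: 5^83 ≡ 166; 5^2 ≡ 25 — none is 1, so 5 is a primitive root.
Hence the least primitive root of 167 is 5.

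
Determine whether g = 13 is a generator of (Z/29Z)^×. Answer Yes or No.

φ(29) = 29 − 1 = 28 = 2^2 · 7.
Test 13^(28/q) mod 29 for each prime factor q of 28:
13^14 ≡ 1 (mod 29)  [q = 2: ≡ 1 ✗]
13^4 ≡ 25 (mod 29)  [q = 7: ≢ 1 ✓]
13^14 ≡ 1 shows ord(13) | 14, strictly less than φ(29); not a primitive root.

No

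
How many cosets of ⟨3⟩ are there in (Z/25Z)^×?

By Lagrange's theorem, ord_25(3) divides φ(25) = φ(5^2) = 5·(5−1) = 20 = 2^2 · 5.
Divisors of 20: 1, 2, 4, 5, 10, 20.
Check 3^d mod 25 for each divisor in increasing order:
3^1 ≡ 3 (mod 25)
3^2 ≡ 9 (mod 25)
3^4 ≡ 6 (mod 25)
3^5 ≡ 18 (mod 25)
3^10 ≡ 24 (mod 25)
3^20 ≡ 1 (mod 25) ✓
So ord_25(3) = 20, hence |⟨3⟩| = 20.
Index = |(Z/25Z)^×| / |⟨3⟩| = 20 / 20 = 1.

1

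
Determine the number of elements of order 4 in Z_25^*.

φ(25) = φ(5^2) = 5·(5−1) = 20 = 2^2 · 5.
Since (Z/25Z)^× is cyclic of order 20, the number of elements of order d is φ(d) when d | 20 and 0 otherwise.
4 = 2^2 divides 20, and φ(4) = 2.

2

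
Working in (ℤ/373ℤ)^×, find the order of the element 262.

62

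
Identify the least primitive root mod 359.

7

φ(359) = 359 − 1 = 358 = 2 · 179.
Test candidates g = 2, 3, … against the prime factors q ∈ {2, 179} of φ(359): g is a generator iff g^(358/q) ≢ 1 for every such q.
g = 2: 2^179 ≡ 1 — hits 1, so not a primitive root.
g = 3: 3^179 ≡ 1 — hits 1, so not a primitive root.
g = 4: 4^179 ≡ 1 — hits 1, so not a primitive root.
g = 5: 5^179 ≡ 1 — hits 1, so not a primitive root.
g = 6: 6^179 ≡ 1 — hits 1, so not a primitive root.
g = 7: 7^179 ≡ 358; 7^2 ≡ 49 — none is 1, so 7 is a primitive root.
So 7 is the smallest generator of (Z/359Z)^×.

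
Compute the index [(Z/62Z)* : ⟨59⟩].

2

ord(59) | φ(62) = φ(2)·φ(31) = 1·30 = 30 = 2 · 3 · 5.
Divisors of 30: 1, 2, 3, 5, 6, 10, 15, 30.
Test each divisor d:
59^1 ≡ 59 (mod 62)
59^2 ≡ 9 (mod 62)
59^3 ≡ 35 (mod 62)
59^5 ≡ 5 (mod 62)
59^6 ≡ 47 (mod 62)
59^10 ≡ 25 (mod 62)
59^15 ≡ 1 (mod 62) ✓
So ord_62(59) = 15, hence |⟨59⟩| = 15.
Index = |(Z/62Z)^×| / |⟨59⟩| = 30 / 15 = 2.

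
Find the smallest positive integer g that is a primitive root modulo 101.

2

φ(101) = 101 − 1 = 100 = 2^2 · 5^2.
Test candidates g = 2, 3, … against the prime factors q ∈ {2, 5} of φ(101): g is a generator iff g^(100/q) ≢ 1 for every such q.
g = 2: 2^50 ≡ 100; 2^20 ≡ 95 — none is 1, so 2 is a primitive root.
So 2 is the smallest generator of (Z/101Z)^×.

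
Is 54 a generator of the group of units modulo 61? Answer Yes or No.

Yes

φ(61) = 61 − 1 = 60 = 2^2 · 3 · 5.
It suffices to check that the order of 54 is not a proper divisor of 60: compute 54^(60/q) for q ∈ {2, 3, 5}.
54^30 ≡ 60 (mod 61)  [q = 2: ≢ 1 ✓]
54^20 ≡ 47 (mod 61)  [q = 3: ≢ 1 ✓]
54^12 ≡ 34 (mod 61)  [q = 5: ≢ 1 ✓]
Every test exponent gives a nontrivial residue, hence 54 generates the full group.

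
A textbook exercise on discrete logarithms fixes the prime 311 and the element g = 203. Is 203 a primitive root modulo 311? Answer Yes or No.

φ(311) = 311 − 1 = 310 = 2 · 5 · 31.
It suffices to check that the order of 203 is not a proper divisor of 310: compute 203^(310/q) for q ∈ {2, 5, 31}.
203^155 ≡ 310 (mod 311)  [q = 2: ≢ 1 ✓]
203^62 ≡ 36 (mod 311)  [q = 5: ≢ 1 ✓]
203^10 ≡ 270 (mod 311)  [q = 31: ≢ 1 ✓]
All checks pass, so 203 has order 310 and is a primitive root modulo 311.

Yes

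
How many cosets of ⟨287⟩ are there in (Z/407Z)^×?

By Lagrange's theorem, ord_407(287) divides φ(407) = φ(11·37) = (11−1)·(37−1) = 10·36 = 360 = 2^3 · 3^2 · 5.
Divisors of 360: 1, 2, 3, 4, 5, 6, 8, 9, 10, 12, 15, 18, 20, 24, 30, 36, 40, 45, 60, 72, 90, 120, 180, 360.
Check 287^d mod 407 for each divisor in increasing order:
287^1 ≡ 287
287^2 ≡ 155
287^3 ≡ 122
287^4 ≡ 12
287^5 ≡ 188
287^6 ≡ 232
287^8 ≡ 144
287^9 ≡ 221
287^10 ≡ 342
287^12 ≡ 100
287^15 ≡ 397
287^18 ≡ 1
So ord_407(287) = 18, hence |⟨287⟩| = 18.
[(Z/407Z)^× : ⟨287⟩] = 360/18 = 20.

20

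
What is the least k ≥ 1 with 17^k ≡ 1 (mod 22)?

10

ord(17) | φ(22) = φ(2)·φ(11) = 1·10 = 10 = 2 · 5.
Divisors of 10: 1, 2, 5, 10.
Compute 17^d (mod 22) for the divisors d until we hit 1:
17^1 ≡ 17 (mod 22)
17^2 ≡ 3 (mod 22)
17^5 ≡ 21 (mod 22)
17^10 ≡ 1 (mod 22) ✓
Therefore the multiplicative order of 17 modulo 22 is 10.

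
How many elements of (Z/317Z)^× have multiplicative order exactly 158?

φ(317) = 317 − 1 = 316 = 2^2 · 79.
Since (Z/317Z)^× is cyclic of order 316, the number of elements of order d is φ(d) when d | 316 and 0 otherwise.
158 = 2 · 79 divides 316, and φ(158) = 78.

78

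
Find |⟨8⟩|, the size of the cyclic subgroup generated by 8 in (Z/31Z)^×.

Since 8 ∈ (Z/31Z)^×, its order divides φ(31) = 31 − 1 = 30 = 2 · 3 · 5.
Divisors of 30: 1, 2, 3, 5, 6, 10, 15, 30.
Evaluate successive powers at the divisors of 30:
8^1 ≡ 8 (mod 31)
8^2 ≡ 2 (mod 31)
8^3 ≡ 16 (mod 31)
8^5 ≡ 1 (mod 31) ✓
Therefore the multiplicative order of 8 modulo 31 is 5.

5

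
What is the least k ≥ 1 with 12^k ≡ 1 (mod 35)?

Since 12 ∈ (Z/35Z)^×, its order divides φ(35) = φ(5·7) = (5−1)·(7−1) = 4·6 = 24 = 2^3 · 3.
Divisors of 24: 1, 2, 3, 4, 6, 8, 12, 24.
Compute 12^d (mod 35) for the divisors d until we hit 1:
12^1 ≡ 12 (mod 35)
12^2 ≡ 4 (mod 35)
12^3 ≡ 13 (mod 35)
12^4 ≡ 16 (mod 35)
12^6 ≡ 29 (mod 35)
12^8 ≡ 11 (mod 35)
12^12 ≡ 1 (mod 35) ✓
The smallest such exponent is 12, so the order of 12 is 12.

12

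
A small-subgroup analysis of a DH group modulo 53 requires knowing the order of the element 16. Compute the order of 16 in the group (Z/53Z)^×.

13

By Lagrange's theorem, ord_53(16) divides φ(53) = 53 − 1 = 52 = 2^2 · 13.
Divisors of 52: 1, 2, 4, 13, 26, 52.
Check 16^d mod 53 for each divisor in increasing order:
16^1 ≡ 16
16^2 ≡ 44
16^4 ≡ 28
16^13 ≡ 1
The smallest such exponent is 13, so the order of 16 is 13.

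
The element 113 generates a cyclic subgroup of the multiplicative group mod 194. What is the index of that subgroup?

8

The order of 113 must divide φ(194) = φ(2)·φ(97) = 1·96 = 96 = 2^5 · 3.
Divisors of 96: 1, 2, 3, 4, 6, 8, 12, 16, 24, 32, 48, 96.
Compute 113^d (mod 194) for the divisors d until we hit 1:
113^1 ≡ 113 (mod 194)
113^2 ≡ 159 (mod 194)
113^3 ≡ 119 (mod 194)
113^4 ≡ 61 (mod 194)
113^6 ≡ 193 (mod 194)
113^8 ≡ 35 (mod 194)
113^12 ≡ 1 (mod 194) ✓
Thus |⟨113⟩| = ord(113) = 12.
[(Z/194Z)^× : ⟨113⟩] = 96/12 = 8.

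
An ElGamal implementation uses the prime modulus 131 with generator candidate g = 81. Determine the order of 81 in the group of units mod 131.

ord(81) | φ(131) = 131 − 1 = 130 = 2 · 5 · 13.
Divisors of 130: 1, 2, 5, 10, 13, 26, 65, 130.
Compute 81^d (mod 131) for the divisors d until we hit 1:
81^1 ≡ 81
81^2 ≡ 11
81^5 ≡ 107
81^10 ≡ 52
81^13 ≡ 89
81^26 ≡ 61
81^65 ≡ 1
Therefore the multiplicative order of 81 modulo 131 is 65.

65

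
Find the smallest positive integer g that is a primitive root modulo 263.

5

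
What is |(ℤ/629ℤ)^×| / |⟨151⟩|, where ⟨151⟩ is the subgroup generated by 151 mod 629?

ord(151) | φ(629) = φ(17·37) = (17−1)·(37−1) = 16·36 = 576 = 2^6 · 3^2.
Divisors of 576: 1, 2, 3, 4, 6, 8, 9, 12, 16, 18, 24, 32, 36, 48, 64, 72, 96, 144, 192, 288, 576.
Evaluate successive powers at the divisors of 576:
151^1 ≡ 151 (mod 629)
151^2 ≡ 157 (mod 629)
151^3 ≡ 434 (mod 629)
151^4 ≡ 118 (mod 629)
151^6 ≡ 285 (mod 629)
151^8 ≡ 86 (mod 629)
151^9 ≡ 406 (mod 629)
151^12 ≡ 84 (mod 629)
151^16 ≡ 477 (mod 629)
151^18 ≡ 38 (mod 629)
151^24 ≡ 137 (mod 629)
151^32 ≡ 460 (mod 629)
151^36 ≡ 186 (mod 629)
151^48 ≡ 528 (mod 629)
151^64 ≡ 256 (mod 629)
151^72 ≡ 1 (mod 629) ✓
The order of 151 is 72, so the subgroup it generates has 72 elements.
Index = |(Z/629Z)^×| / |⟨151⟩| = 576 / 72 = 8.

8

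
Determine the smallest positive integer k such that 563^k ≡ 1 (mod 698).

ord(563) | φ(698) = φ(2)·φ(349) = 1·348 = 348 = 2^2 · 3 · 29.
Divisors of 348: 1, 2, 3, 4, 6, 12, 29, 58, 87, 116, 174, 348.
Evaluate successive powers at the divisors of 348:
563^1 ≡ 563
563^2 ≡ 77
563^3 ≡ 75
563^4 ≡ 345
563^6 ≡ 41
563^12 ≡ 285
563^29 ≡ 227
563^58 ≡ 575
563^87 ≡ 697
563^116 ≡ 471
563^174 ≡ 1
Therefore the multiplicative order of 563 modulo 698 is 174.

174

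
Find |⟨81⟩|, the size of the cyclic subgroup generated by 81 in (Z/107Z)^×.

By Lagrange's theorem, ord_107(81) divides φ(107) = 107 − 1 = 106 = 2 · 53.
Divisors of 106: 1, 2, 53, 106.
Compute 81^d (mod 107) for the divisors d until we hit 1:
81^1 ≡ 81
81^2 ≡ 34
81^53 ≡ 1
The smallest such exponent is 53, so the order of 81 is 53.

53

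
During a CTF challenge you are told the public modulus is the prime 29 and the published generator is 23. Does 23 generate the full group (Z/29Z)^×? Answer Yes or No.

No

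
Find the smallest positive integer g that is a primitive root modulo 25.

φ(25) = φ(5^2) = 5·(5−1) = 20 = 2^2 · 5.
g is a primitive root iff g^(20/q) ≢ 1 (mod 25) for each prime q ∈ {2, 5}.
g = 2: 2^10 ≡ 24; 2^4 ≡ 16 — none is 1, so 2 is a primitive root.
Hence the least primitive root of 25 is 2.

2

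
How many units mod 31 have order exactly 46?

φ(31) = 31 − 1 = 30 = 2 · 3 · 5.
(Z/31Z)^× is cyclic (|G| = 30); a cyclic group of order m has exactly φ(d) elements of each order d | m, and none otherwise.
Since 46 ∤ 30, the count is 0.

0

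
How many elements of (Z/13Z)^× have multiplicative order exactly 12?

4

φ(13) = 13 − 1 = 12 = 2^2 · 3.
(Z/13Z)^× is cyclic (|G| = 12); a cyclic group of order m has exactly φ(d) elements of each order d | m, and none otherwise.
12 = 2^2 · 3 divides 12, and φ(12) = 4.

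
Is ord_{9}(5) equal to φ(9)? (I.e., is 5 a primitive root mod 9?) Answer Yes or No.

Yes

φ(9) = φ(3^2) = 3·(3−1) = 6 = 2 · 3.
An element g generates (Z/9Z)^× iff g^(6/q) ≢ 1 (mod 9) for each prime q ∈ {2, 3}.
5^3 ≡ 8 (mod 9)  [q = 2: ≢ 1 ✓]
5^2 ≡ 7 (mod 9)  [q = 3: ≢ 1 ✓]
All checks pass, so 5 has order 6 and is a primitive root modulo 9.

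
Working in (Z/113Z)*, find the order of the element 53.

28

Since 53 ∈ (Z/113Z)^×, its order divides φ(113) = 113 − 1 = 112 = 2^4 · 7.
Divisors of 112: 1, 2, 4, 7, 8, 14, 16, 28, 56, 112.
Compute 53^d (mod 113) for the divisors d until we hit 1:
53^1 ≡ 53
53^2 ≡ 97
53^4 ≡ 30
53^7 ≡ 98
53^8 ≡ 109
53^14 ≡ 112
53^16 ≡ 16
53^28 ≡ 1
So ord_113(53) = 28.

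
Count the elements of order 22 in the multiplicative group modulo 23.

10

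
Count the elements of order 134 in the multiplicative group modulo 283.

φ(283) = 283 − 1 = 282 = 2 · 3 · 47.
(Z/283Z)^× is cyclic (|G| = 282); a cyclic group of order m has exactly φ(d) elements of each order d | m, and none otherwise.
134 does not divide 282, so no element of (Z/283Z)^× has order 134.

0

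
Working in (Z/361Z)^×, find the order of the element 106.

57

Since 106 ∈ (Z/361Z)^×, its order divides φ(361) = φ(19^2) = 19·(19−1) = 342 = 2 · 3^2 · 19.
Divisors of 342: 1, 2, 3, 6, 9, 18, 19, 38, 57, 114, 171, 342.
Check 106^d mod 361 for each divisor in increasing order:
106^1 ≡ 106 (mod 361)
106^2 ≡ 45 (mod 361)
106^3 ≡ 77 (mod 361)
106^6 ≡ 153 (mod 361)
106^9 ≡ 229 (mod 361)
106^18 ≡ 96 (mod 361)
106^19 ≡ 68 (mod 361)
106^38 ≡ 292 (mod 361)
106^57 ≡ 1 (mod 361) ✓
So ord_361(106) = 57.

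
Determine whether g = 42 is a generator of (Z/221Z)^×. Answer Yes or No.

No

221 = 13 · 17 is a product of two distinct odd primes, so (Z/221Z)^× ≅ (Z/13Z)^× × (Z/17Z)^× is not cyclic.
No primitive root modulo 221 exists; in particular 42 is not one.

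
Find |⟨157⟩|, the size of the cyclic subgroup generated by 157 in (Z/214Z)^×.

ord(157) | φ(214) = φ(2)·φ(107) = 1·106 = 106 = 2 · 53.
Divisors of 106: 1, 2, 53, 106.
Compute 157^d (mod 214) for the divisors d until we hit 1:
157^1 ≡ 157 (mod 214)
157^2 ≡ 39 (mod 214)
157^53 ≡ 213 (mod 214)
157^106 ≡ 1 (mod 214) ✓
Therefore the multiplicative order of 157 modulo 214 is 106.

106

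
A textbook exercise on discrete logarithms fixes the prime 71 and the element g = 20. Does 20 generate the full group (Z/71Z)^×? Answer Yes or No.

φ(71) = 71 − 1 = 70 = 2 · 5 · 7.
20 is a primitive root mod 71 iff 20^(φ(71)/q) ≢ 1 for every prime q | φ(71), i.e. q ∈ {2, 5, 7}.
20^35 ≡ 1 (mod 71)  [q = 2: ≡ 1 ✗]
20^14 ≡ 1 (mod 71)  [q = 5: ≡ 1 ✗]
20^10 ≡ 48 (mod 71)  [q = 7: ≢ 1 ✓]
Since 20^35 ≡ 1, the order of 20 divides 35 < 70, so 20 is not a primitive root.

No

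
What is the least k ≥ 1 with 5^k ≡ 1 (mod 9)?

Since 5 ∈ (Z/9Z)^×, its order divides φ(9) = φ(3^2) = 3·(3−1) = 6 = 2 · 3.
Divisors of 6: 1, 2, 3, 6.
Test each divisor d:
5^1 ≡ 5 (mod 9)
5^2 ≡ 7 (mod 9)
5^3 ≡ 8 (mod 9)
5^6 ≡ 1 (mod 9) ✓
Therefore the multiplicative order of 5 modulo 9 is 6.

6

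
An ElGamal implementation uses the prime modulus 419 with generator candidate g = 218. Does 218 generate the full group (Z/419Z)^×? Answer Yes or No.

No

φ(419) = 419 − 1 = 418 = 2 · 11 · 19.
An element g generates (Z/419Z)^× iff g^(418/q) ≢ 1 (mod 419) for each prime q ∈ {2, 11, 19}.
218^209 ≡ 1 (mod 419)  [q = 2: ≡ 1 ✗]
218^38 ≡ 59 (mod 419)  [q = 11: ≢ 1 ✓]
218^22 ≡ 329 (mod 419)  [q = 19: ≢ 1 ✓]
Since 218^209 ≡ 1, the order of 218 divides 209 < 418, so 218 is not a primitive root.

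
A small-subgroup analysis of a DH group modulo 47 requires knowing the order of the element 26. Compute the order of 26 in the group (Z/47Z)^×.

46

The order of 26 must divide φ(47) = 47 − 1 = 46 = 2 · 23.
Divisors of 46: 1, 2, 23, 46.
Evaluate successive powers at the divisors of 46:
26^1 ≡ 26
26^2 ≡ 18
26^23 ≡ 46
26^46 ≡ 1
So ord_47(26) = 46.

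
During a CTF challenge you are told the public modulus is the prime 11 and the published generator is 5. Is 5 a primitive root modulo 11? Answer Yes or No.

φ(11) = 11 − 1 = 10 = 2 · 5.
Test 5^(10/q) mod 11 for each prime factor q of 10:
5^5 ≡ 1 (mod 11)  [q = 2: ≡ 1 ✗]
5^2 ≡ 3 (mod 11)  [q = 5: ≢ 1 ✓]
Since 5^5 ≡ 1, the order of 5 divides 5 < 10, so 5 is not a primitive root.

No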